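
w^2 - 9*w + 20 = (w - 5)*(w - 4)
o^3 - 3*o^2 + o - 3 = (o - 3)*(o - I)*(o + I)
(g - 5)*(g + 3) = g^2 - 2*g - 15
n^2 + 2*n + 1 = (n + 1)^2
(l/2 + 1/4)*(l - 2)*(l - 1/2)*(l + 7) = l^4/2 + 5*l^3/2 - 57*l^2/8 - 5*l/8 + 7/4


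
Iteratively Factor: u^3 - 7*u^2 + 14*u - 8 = (u - 4)*(u^2 - 3*u + 2) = (u - 4)*(u - 2)*(u - 1)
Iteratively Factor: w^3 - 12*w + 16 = (w - 2)*(w^2 + 2*w - 8) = (w - 2)^2*(w + 4)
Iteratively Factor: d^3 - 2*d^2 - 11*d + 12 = (d - 1)*(d^2 - d - 12) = (d - 4)*(d - 1)*(d + 3)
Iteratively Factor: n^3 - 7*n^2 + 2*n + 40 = (n + 2)*(n^2 - 9*n + 20) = (n - 4)*(n + 2)*(n - 5)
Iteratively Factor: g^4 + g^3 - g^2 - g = (g - 1)*(g^3 + 2*g^2 + g) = g*(g - 1)*(g^2 + 2*g + 1) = g*(g - 1)*(g + 1)*(g + 1)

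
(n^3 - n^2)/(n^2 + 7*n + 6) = n^2*(n - 1)/(n^2 + 7*n + 6)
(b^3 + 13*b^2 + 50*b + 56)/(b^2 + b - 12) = (b^2 + 9*b + 14)/(b - 3)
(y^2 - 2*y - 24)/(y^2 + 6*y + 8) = (y - 6)/(y + 2)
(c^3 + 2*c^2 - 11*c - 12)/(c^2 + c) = c + 1 - 12/c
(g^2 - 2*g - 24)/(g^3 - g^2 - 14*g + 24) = (g - 6)/(g^2 - 5*g + 6)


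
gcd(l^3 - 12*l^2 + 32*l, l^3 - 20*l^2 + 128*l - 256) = l^2 - 12*l + 32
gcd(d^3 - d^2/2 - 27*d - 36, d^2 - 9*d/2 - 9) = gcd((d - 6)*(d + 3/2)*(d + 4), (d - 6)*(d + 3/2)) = d^2 - 9*d/2 - 9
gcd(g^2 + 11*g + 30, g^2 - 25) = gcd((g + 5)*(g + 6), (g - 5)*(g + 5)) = g + 5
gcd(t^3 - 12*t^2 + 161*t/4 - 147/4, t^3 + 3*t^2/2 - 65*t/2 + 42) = t - 3/2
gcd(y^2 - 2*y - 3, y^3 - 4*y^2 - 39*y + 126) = y - 3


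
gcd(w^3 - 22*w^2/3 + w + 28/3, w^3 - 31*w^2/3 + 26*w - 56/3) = w^2 - 25*w/3 + 28/3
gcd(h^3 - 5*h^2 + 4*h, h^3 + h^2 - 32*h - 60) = 1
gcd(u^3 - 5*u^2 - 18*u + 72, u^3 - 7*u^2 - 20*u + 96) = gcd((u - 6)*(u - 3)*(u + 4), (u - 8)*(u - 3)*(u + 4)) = u^2 + u - 12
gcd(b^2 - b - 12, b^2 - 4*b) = b - 4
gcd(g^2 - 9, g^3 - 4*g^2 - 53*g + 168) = g - 3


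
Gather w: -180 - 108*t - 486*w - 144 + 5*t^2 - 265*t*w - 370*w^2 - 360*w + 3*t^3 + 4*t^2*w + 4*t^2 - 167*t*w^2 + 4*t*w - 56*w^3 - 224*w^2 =3*t^3 + 9*t^2 - 108*t - 56*w^3 + w^2*(-167*t - 594) + w*(4*t^2 - 261*t - 846) - 324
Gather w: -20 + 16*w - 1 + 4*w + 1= 20*w - 20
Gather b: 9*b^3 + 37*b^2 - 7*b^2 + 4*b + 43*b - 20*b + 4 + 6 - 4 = 9*b^3 + 30*b^2 + 27*b + 6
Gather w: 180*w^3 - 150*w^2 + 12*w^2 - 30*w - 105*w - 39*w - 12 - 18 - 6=180*w^3 - 138*w^2 - 174*w - 36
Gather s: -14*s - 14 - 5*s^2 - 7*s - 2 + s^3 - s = s^3 - 5*s^2 - 22*s - 16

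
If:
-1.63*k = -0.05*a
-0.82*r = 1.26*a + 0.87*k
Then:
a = -0.637295570495399*r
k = -0.019548943880227*r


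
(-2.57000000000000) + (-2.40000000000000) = -4.97000000000000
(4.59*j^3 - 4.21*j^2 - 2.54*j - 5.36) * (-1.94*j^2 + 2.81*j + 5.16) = -8.9046*j^5 + 21.0653*j^4 + 16.7819*j^3 - 18.4626*j^2 - 28.168*j - 27.6576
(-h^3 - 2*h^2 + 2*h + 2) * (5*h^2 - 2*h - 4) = -5*h^5 - 8*h^4 + 18*h^3 + 14*h^2 - 12*h - 8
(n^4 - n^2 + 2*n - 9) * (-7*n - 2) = -7*n^5 - 2*n^4 + 7*n^3 - 12*n^2 + 59*n + 18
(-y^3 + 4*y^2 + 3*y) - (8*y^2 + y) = -y^3 - 4*y^2 + 2*y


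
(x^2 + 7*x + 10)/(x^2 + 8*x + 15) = (x + 2)/(x + 3)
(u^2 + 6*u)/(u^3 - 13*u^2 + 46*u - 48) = u*(u + 6)/(u^3 - 13*u^2 + 46*u - 48)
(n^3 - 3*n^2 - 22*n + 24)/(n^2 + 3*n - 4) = n - 6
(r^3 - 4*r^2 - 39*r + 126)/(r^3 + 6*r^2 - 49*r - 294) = (r - 3)/(r + 7)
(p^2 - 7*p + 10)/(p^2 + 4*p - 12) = (p - 5)/(p + 6)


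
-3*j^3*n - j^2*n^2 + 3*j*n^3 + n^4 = n*(-j + n)*(j + n)*(3*j + n)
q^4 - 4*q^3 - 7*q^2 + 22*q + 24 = (q - 4)*(q - 3)*(q + 1)*(q + 2)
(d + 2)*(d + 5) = d^2 + 7*d + 10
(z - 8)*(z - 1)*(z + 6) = z^3 - 3*z^2 - 46*z + 48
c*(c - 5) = c^2 - 5*c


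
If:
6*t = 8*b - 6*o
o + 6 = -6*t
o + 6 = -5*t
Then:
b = -9/2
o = -6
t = 0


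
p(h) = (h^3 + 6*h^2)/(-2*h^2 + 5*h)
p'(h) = (4*h - 5)*(h^3 + 6*h^2)/(-2*h^2 + 5*h)^2 + (3*h^2 + 12*h)/(-2*h^2 + 5*h) = 2*(-h^2 + 5*h + 15)/(4*h^2 - 20*h + 25)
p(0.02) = 0.02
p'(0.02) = 1.23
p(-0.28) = -0.29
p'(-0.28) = 0.87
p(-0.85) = -0.65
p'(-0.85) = 0.45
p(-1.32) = -0.81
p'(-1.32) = 0.23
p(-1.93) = -0.89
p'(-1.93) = 0.04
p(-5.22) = -0.26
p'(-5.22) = -0.32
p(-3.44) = -0.74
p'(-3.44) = -0.20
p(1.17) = 3.15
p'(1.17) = 5.51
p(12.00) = -11.37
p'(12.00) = -0.38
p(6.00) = -10.29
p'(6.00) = 0.37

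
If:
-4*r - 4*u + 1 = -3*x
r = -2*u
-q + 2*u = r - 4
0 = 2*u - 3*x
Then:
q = 10/3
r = 1/3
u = -1/6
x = -1/9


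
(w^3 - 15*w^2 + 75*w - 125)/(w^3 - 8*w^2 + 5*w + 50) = (w - 5)/(w + 2)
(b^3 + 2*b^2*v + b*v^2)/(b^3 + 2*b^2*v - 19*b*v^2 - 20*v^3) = b*(-b - v)/(-b^2 - b*v + 20*v^2)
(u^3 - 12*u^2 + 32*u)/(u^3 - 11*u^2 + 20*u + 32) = u/(u + 1)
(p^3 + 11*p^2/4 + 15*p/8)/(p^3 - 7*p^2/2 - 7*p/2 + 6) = p*(4*p + 5)/(4*(p^2 - 5*p + 4))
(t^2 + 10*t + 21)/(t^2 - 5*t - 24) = (t + 7)/(t - 8)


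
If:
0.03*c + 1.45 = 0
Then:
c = -48.33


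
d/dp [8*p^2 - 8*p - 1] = 16*p - 8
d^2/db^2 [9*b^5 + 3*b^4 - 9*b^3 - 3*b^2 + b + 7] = 180*b^3 + 36*b^2 - 54*b - 6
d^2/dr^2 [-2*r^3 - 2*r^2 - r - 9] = -12*r - 4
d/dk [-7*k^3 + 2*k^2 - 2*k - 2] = -21*k^2 + 4*k - 2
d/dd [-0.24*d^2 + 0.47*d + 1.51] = 0.47 - 0.48*d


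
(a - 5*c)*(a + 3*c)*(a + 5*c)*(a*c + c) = a^4*c + 3*a^3*c^2 + a^3*c - 25*a^2*c^3 + 3*a^2*c^2 - 75*a*c^4 - 25*a*c^3 - 75*c^4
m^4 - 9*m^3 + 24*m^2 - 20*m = m*(m - 5)*(m - 2)^2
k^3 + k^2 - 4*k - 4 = (k - 2)*(k + 1)*(k + 2)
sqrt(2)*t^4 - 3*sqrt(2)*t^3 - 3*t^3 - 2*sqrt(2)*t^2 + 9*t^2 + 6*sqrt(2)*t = t*(t - 3)*(t - 2*sqrt(2))*(sqrt(2)*t + 1)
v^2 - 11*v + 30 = (v - 6)*(v - 5)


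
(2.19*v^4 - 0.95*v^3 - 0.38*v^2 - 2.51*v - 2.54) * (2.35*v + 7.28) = 5.1465*v^5 + 13.7107*v^4 - 7.809*v^3 - 8.6649*v^2 - 24.2418*v - 18.4912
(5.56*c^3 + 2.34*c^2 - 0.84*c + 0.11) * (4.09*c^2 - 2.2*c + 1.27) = 22.7404*c^5 - 2.6614*c^4 - 1.5224*c^3 + 5.2697*c^2 - 1.3088*c + 0.1397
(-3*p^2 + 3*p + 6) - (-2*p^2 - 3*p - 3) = -p^2 + 6*p + 9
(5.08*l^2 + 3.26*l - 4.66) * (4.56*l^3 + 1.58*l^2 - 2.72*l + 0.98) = 23.1648*l^5 + 22.892*l^4 - 29.9164*l^3 - 11.2516*l^2 + 15.87*l - 4.5668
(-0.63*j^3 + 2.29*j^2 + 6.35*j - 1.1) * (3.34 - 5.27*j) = 3.3201*j^4 - 14.1725*j^3 - 25.8159*j^2 + 27.006*j - 3.674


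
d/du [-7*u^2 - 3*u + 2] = -14*u - 3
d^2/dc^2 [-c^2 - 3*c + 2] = -2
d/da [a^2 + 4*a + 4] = 2*a + 4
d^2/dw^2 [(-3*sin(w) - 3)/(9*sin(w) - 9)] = 2*(sin(w) + 2)/(3*(sin(w) - 1)^2)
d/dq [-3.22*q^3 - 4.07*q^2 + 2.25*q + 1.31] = -9.66*q^2 - 8.14*q + 2.25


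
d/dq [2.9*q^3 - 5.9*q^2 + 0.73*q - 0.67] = 8.7*q^2 - 11.8*q + 0.73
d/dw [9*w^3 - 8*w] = 27*w^2 - 8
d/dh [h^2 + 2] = 2*h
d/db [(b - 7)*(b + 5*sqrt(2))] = 2*b - 7 + 5*sqrt(2)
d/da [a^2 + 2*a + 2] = 2*a + 2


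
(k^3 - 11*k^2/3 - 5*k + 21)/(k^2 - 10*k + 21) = (k^2 - 2*k/3 - 7)/(k - 7)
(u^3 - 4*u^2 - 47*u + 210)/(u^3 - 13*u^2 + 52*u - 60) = (u + 7)/(u - 2)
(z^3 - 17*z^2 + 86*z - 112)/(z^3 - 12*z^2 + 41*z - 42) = (z - 8)/(z - 3)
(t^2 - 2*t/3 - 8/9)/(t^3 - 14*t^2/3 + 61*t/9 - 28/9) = (3*t + 2)/(3*t^2 - 10*t + 7)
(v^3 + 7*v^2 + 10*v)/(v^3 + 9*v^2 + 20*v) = (v + 2)/(v + 4)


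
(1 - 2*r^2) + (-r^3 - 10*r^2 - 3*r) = -r^3 - 12*r^2 - 3*r + 1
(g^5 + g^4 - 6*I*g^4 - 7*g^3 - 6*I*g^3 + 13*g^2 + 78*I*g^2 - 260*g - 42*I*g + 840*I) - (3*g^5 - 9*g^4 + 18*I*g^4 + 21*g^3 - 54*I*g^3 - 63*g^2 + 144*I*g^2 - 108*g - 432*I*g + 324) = -2*g^5 + 10*g^4 - 24*I*g^4 - 28*g^3 + 48*I*g^3 + 76*g^2 - 66*I*g^2 - 152*g + 390*I*g - 324 + 840*I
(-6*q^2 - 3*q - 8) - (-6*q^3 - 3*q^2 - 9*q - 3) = 6*q^3 - 3*q^2 + 6*q - 5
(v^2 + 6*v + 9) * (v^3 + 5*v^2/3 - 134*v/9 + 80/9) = v^5 + 23*v^4/3 + 37*v^3/9 - 589*v^2/9 - 242*v/3 + 80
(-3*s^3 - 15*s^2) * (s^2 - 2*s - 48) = -3*s^5 - 9*s^4 + 174*s^3 + 720*s^2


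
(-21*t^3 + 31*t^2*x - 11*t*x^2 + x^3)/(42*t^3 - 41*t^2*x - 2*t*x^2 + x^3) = (-3*t + x)/(6*t + x)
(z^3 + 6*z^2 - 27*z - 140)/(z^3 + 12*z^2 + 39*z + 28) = (z - 5)/(z + 1)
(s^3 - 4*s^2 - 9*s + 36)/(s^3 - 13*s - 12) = (s - 3)/(s + 1)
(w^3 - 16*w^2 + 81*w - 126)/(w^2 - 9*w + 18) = w - 7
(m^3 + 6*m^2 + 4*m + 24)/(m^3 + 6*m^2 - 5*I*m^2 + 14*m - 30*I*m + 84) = (m - 2*I)/(m - 7*I)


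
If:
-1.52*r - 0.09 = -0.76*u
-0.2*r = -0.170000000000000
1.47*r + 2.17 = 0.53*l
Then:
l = 6.45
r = 0.85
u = 1.82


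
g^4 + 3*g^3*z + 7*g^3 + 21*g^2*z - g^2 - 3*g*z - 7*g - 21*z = (g - 1)*(g + 1)*(g + 7)*(g + 3*z)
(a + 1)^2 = a^2 + 2*a + 1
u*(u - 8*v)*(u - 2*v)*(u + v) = u^4 - 9*u^3*v + 6*u^2*v^2 + 16*u*v^3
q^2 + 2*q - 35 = (q - 5)*(q + 7)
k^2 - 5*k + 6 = (k - 3)*(k - 2)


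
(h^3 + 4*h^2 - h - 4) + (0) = h^3 + 4*h^2 - h - 4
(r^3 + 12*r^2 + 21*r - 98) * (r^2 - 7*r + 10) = r^5 + 5*r^4 - 53*r^3 - 125*r^2 + 896*r - 980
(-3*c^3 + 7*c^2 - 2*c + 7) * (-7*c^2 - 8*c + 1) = 21*c^5 - 25*c^4 - 45*c^3 - 26*c^2 - 58*c + 7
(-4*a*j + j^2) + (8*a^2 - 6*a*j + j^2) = 8*a^2 - 10*a*j + 2*j^2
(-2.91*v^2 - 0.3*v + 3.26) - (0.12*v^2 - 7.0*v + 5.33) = -3.03*v^2 + 6.7*v - 2.07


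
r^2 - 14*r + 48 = (r - 8)*(r - 6)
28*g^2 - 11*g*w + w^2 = (-7*g + w)*(-4*g + w)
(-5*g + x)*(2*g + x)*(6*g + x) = -60*g^3 - 28*g^2*x + 3*g*x^2 + x^3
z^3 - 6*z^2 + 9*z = z*(z - 3)^2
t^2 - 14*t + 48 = (t - 8)*(t - 6)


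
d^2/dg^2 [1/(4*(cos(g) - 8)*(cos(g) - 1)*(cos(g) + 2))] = (-200*(1 - cos(g)^2)^2 + 12*sin(g)^6 + 3*cos(g)^6 + 77*cos(g)^5 - 178*cos(g)^3 - 678*cos(g)^2 + 164*cos(g) + 612)/(4*(cos(g) - 8)^3*(cos(g) - 1)^3*(cos(g) + 2)^3)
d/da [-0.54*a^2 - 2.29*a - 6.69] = -1.08*a - 2.29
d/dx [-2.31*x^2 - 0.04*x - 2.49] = -4.62*x - 0.04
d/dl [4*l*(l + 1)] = 8*l + 4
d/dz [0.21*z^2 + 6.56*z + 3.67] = 0.42*z + 6.56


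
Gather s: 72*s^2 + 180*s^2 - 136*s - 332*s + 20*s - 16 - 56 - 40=252*s^2 - 448*s - 112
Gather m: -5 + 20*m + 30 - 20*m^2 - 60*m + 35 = -20*m^2 - 40*m + 60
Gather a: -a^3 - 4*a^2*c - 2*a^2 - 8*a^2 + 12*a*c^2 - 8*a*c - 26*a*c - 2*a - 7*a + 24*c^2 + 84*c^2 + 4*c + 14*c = -a^3 + a^2*(-4*c - 10) + a*(12*c^2 - 34*c - 9) + 108*c^2 + 18*c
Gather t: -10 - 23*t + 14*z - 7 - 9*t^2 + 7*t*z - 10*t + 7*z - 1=-9*t^2 + t*(7*z - 33) + 21*z - 18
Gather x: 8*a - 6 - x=8*a - x - 6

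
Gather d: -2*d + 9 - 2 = 7 - 2*d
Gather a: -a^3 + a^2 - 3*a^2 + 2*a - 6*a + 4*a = -a^3 - 2*a^2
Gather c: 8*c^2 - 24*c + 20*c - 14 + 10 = 8*c^2 - 4*c - 4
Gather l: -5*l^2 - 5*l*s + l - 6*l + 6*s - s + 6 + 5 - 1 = -5*l^2 + l*(-5*s - 5) + 5*s + 10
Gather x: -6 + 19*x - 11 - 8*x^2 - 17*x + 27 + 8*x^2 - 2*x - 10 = 0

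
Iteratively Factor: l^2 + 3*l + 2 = (l + 1)*(l + 2)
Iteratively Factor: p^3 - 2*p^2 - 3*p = (p + 1)*(p^2 - 3*p) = (p - 3)*(p + 1)*(p)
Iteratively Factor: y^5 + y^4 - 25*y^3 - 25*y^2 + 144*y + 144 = (y + 3)*(y^4 - 2*y^3 - 19*y^2 + 32*y + 48) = (y - 3)*(y + 3)*(y^3 + y^2 - 16*y - 16) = (y - 3)*(y + 3)*(y + 4)*(y^2 - 3*y - 4) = (y - 3)*(y + 1)*(y + 3)*(y + 4)*(y - 4)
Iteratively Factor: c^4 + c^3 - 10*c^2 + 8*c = (c)*(c^3 + c^2 - 10*c + 8) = c*(c + 4)*(c^2 - 3*c + 2) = c*(c - 2)*(c + 4)*(c - 1)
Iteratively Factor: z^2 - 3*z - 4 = (z - 4)*(z + 1)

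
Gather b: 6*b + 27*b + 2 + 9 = 33*b + 11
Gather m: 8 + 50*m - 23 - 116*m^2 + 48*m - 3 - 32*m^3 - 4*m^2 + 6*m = -32*m^3 - 120*m^2 + 104*m - 18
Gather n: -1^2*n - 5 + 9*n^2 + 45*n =9*n^2 + 44*n - 5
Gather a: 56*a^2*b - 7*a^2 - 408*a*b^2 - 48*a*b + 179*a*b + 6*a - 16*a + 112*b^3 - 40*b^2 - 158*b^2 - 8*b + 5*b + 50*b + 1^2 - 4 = a^2*(56*b - 7) + a*(-408*b^2 + 131*b - 10) + 112*b^3 - 198*b^2 + 47*b - 3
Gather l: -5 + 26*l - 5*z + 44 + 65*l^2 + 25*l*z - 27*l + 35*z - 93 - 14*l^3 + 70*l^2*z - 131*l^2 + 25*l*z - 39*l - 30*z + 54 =-14*l^3 + l^2*(70*z - 66) + l*(50*z - 40)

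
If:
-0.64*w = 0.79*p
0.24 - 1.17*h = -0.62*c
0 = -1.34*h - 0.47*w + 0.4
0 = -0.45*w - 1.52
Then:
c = 2.41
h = 1.48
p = 2.74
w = -3.38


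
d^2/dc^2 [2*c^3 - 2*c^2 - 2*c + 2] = 12*c - 4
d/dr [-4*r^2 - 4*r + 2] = -8*r - 4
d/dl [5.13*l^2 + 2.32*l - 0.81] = 10.26*l + 2.32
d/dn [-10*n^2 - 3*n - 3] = -20*n - 3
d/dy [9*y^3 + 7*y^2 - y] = 27*y^2 + 14*y - 1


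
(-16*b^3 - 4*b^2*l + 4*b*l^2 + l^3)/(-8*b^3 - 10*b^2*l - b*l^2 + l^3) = (8*b^2 - 2*b*l - l^2)/(4*b^2 + 3*b*l - l^2)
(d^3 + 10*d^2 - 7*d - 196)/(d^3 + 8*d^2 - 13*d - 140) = (d + 7)/(d + 5)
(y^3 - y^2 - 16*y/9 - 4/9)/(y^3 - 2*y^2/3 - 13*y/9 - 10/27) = 3*(y - 2)/(3*y - 5)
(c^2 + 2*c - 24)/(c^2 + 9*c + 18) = (c - 4)/(c + 3)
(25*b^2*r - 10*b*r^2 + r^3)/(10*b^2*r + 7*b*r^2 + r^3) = (25*b^2 - 10*b*r + r^2)/(10*b^2 + 7*b*r + r^2)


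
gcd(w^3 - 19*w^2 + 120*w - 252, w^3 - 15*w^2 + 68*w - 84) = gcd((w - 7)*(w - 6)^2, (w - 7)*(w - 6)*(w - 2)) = w^2 - 13*w + 42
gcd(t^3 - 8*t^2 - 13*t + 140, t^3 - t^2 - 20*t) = t^2 - t - 20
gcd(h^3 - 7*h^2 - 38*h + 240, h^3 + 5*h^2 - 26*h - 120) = h^2 + h - 30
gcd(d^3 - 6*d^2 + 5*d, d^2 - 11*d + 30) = d - 5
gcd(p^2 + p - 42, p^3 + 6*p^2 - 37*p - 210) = p^2 + p - 42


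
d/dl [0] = 0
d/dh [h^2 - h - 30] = 2*h - 1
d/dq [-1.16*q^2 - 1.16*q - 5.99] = -2.32*q - 1.16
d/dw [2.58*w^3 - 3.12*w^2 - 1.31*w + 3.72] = 7.74*w^2 - 6.24*w - 1.31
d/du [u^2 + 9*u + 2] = 2*u + 9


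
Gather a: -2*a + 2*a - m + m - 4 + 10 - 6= 0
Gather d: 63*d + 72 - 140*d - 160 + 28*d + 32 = -49*d - 56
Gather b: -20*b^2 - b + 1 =-20*b^2 - b + 1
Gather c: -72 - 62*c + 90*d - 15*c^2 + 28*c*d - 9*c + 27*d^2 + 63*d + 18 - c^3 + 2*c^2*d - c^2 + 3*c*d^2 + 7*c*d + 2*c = -c^3 + c^2*(2*d - 16) + c*(3*d^2 + 35*d - 69) + 27*d^2 + 153*d - 54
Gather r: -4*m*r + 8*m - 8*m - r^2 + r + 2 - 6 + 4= -r^2 + r*(1 - 4*m)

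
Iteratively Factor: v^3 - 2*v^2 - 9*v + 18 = (v - 2)*(v^2 - 9) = (v - 3)*(v - 2)*(v + 3)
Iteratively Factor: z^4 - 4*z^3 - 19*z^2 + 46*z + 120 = (z - 4)*(z^3 - 19*z - 30) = (z - 4)*(z + 3)*(z^2 - 3*z - 10) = (z - 4)*(z + 2)*(z + 3)*(z - 5)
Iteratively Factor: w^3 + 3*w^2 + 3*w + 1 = (w + 1)*(w^2 + 2*w + 1) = (w + 1)^2*(w + 1)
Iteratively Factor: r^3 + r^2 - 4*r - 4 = (r - 2)*(r^2 + 3*r + 2) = (r - 2)*(r + 2)*(r + 1)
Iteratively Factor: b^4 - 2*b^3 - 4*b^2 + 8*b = (b)*(b^3 - 2*b^2 - 4*b + 8) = b*(b - 2)*(b^2 - 4) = b*(b - 2)*(b + 2)*(b - 2)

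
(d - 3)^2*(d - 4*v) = d^3 - 4*d^2*v - 6*d^2 + 24*d*v + 9*d - 36*v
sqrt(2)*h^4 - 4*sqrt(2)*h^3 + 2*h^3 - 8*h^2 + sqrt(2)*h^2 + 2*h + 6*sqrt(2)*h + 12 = (h - 3)*(h - 2)*(h + sqrt(2))*(sqrt(2)*h + sqrt(2))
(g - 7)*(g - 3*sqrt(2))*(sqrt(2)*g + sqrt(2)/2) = sqrt(2)*g^3 - 13*sqrt(2)*g^2/2 - 6*g^2 - 7*sqrt(2)*g/2 + 39*g + 21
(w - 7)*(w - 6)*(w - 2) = w^3 - 15*w^2 + 68*w - 84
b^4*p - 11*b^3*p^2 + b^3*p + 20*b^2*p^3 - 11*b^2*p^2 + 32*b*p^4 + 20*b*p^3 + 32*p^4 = (b - 8*p)*(b - 4*p)*(b + p)*(b*p + p)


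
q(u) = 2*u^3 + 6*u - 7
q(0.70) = -2.11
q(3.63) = 110.44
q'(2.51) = 43.80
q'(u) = 6*u^2 + 6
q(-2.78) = -66.65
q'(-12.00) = 870.00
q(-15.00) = -6847.00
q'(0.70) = 8.94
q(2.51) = 39.69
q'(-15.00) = 1356.00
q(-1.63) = -25.44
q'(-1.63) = 21.94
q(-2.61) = -58.22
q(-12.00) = -3535.00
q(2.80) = 53.70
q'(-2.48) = 42.90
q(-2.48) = -52.39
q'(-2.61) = 46.87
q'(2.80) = 53.04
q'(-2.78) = 52.37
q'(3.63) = 85.06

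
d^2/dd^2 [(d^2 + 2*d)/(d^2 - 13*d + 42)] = 6*(5*d^3 - 42*d^2 - 84*d + 952)/(d^6 - 39*d^5 + 633*d^4 - 5473*d^3 + 26586*d^2 - 68796*d + 74088)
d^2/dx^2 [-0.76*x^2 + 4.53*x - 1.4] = -1.52000000000000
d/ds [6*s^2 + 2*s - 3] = 12*s + 2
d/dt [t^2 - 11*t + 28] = 2*t - 11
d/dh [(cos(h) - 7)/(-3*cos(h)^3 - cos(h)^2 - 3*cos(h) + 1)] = 32*(-3*cos(h)^3 + 31*cos(h)^2 + 7*cos(h) + 10)*sin(h)/(-4*sin(h)^2 + 21*cos(h) + 3*cos(3*h))^2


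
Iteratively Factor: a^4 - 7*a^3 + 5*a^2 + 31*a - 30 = (a + 2)*(a^3 - 9*a^2 + 23*a - 15) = (a - 5)*(a + 2)*(a^2 - 4*a + 3) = (a - 5)*(a - 1)*(a + 2)*(a - 3)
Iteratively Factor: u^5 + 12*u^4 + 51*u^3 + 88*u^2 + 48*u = (u + 4)*(u^4 + 8*u^3 + 19*u^2 + 12*u) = (u + 1)*(u + 4)*(u^3 + 7*u^2 + 12*u) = u*(u + 1)*(u + 4)*(u^2 + 7*u + 12) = u*(u + 1)*(u + 4)^2*(u + 3)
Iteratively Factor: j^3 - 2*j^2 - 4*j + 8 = (j - 2)*(j^2 - 4) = (j - 2)*(j + 2)*(j - 2)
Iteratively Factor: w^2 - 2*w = (w - 2)*(w)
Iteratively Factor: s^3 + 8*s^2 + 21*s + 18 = (s + 3)*(s^2 + 5*s + 6) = (s + 2)*(s + 3)*(s + 3)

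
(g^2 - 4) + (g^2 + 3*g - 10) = 2*g^2 + 3*g - 14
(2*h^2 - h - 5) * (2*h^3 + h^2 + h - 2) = 4*h^5 - 9*h^3 - 10*h^2 - 3*h + 10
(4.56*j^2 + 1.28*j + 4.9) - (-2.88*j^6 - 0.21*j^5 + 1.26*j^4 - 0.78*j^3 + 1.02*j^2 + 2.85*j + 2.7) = 2.88*j^6 + 0.21*j^5 - 1.26*j^4 + 0.78*j^3 + 3.54*j^2 - 1.57*j + 2.2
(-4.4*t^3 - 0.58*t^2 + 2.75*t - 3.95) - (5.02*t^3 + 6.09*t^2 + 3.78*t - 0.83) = -9.42*t^3 - 6.67*t^2 - 1.03*t - 3.12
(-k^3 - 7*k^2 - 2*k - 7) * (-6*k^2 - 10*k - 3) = 6*k^5 + 52*k^4 + 85*k^3 + 83*k^2 + 76*k + 21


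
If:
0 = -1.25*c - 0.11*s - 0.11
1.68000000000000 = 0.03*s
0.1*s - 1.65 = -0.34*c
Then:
No Solution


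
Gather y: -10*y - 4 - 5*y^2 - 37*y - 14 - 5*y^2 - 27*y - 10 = -10*y^2 - 74*y - 28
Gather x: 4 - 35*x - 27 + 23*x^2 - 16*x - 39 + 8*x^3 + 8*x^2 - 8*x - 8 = 8*x^3 + 31*x^2 - 59*x - 70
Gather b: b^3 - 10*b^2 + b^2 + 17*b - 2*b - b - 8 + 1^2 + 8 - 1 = b^3 - 9*b^2 + 14*b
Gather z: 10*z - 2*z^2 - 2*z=-2*z^2 + 8*z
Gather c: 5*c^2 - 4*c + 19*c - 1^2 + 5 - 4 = 5*c^2 + 15*c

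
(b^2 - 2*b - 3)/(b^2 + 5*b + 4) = (b - 3)/(b + 4)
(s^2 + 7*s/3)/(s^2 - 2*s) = (s + 7/3)/(s - 2)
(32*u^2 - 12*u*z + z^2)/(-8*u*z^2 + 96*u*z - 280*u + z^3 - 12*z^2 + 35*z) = (-4*u + z)/(z^2 - 12*z + 35)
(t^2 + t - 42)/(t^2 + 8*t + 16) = (t^2 + t - 42)/(t^2 + 8*t + 16)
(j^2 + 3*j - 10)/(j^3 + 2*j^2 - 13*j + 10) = 1/(j - 1)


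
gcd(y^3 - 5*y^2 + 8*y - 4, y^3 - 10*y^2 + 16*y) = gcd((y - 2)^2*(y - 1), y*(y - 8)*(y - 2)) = y - 2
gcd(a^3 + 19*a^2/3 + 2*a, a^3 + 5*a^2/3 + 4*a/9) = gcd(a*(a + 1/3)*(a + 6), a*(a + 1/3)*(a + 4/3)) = a^2 + a/3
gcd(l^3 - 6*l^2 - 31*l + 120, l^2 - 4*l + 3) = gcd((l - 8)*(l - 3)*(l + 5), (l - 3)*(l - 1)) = l - 3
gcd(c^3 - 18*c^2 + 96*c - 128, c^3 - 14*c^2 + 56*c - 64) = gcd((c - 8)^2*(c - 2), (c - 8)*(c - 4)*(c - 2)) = c^2 - 10*c + 16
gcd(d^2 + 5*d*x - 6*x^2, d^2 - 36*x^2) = d + 6*x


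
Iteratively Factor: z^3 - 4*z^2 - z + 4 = (z - 1)*(z^2 - 3*z - 4) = (z - 1)*(z + 1)*(z - 4)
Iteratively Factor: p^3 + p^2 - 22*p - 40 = (p - 5)*(p^2 + 6*p + 8) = (p - 5)*(p + 4)*(p + 2)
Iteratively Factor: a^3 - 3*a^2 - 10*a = (a - 5)*(a^2 + 2*a) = a*(a - 5)*(a + 2)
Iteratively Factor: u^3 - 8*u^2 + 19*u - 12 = (u - 1)*(u^2 - 7*u + 12) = (u - 3)*(u - 1)*(u - 4)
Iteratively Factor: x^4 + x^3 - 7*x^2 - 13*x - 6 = (x + 2)*(x^3 - x^2 - 5*x - 3) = (x - 3)*(x + 2)*(x^2 + 2*x + 1) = (x - 3)*(x + 1)*(x + 2)*(x + 1)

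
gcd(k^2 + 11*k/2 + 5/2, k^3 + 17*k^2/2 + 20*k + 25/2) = k + 5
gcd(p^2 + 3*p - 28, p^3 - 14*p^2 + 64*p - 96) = p - 4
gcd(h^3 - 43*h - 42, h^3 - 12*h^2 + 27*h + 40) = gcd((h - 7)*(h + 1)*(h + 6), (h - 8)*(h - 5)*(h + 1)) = h + 1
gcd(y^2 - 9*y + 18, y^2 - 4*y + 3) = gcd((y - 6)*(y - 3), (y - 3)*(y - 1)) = y - 3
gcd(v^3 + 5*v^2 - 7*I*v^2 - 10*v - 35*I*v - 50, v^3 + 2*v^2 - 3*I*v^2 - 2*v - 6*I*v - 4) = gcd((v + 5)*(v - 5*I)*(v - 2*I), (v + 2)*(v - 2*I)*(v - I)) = v - 2*I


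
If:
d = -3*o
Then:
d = -3*o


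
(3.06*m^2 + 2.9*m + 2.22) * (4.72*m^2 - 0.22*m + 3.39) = 14.4432*m^4 + 13.0148*m^3 + 20.2138*m^2 + 9.3426*m + 7.5258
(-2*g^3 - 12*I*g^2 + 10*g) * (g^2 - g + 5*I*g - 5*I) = -2*g^5 + 2*g^4 - 22*I*g^4 + 70*g^3 + 22*I*g^3 - 70*g^2 + 50*I*g^2 - 50*I*g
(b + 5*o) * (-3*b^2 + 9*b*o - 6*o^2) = -3*b^3 - 6*b^2*o + 39*b*o^2 - 30*o^3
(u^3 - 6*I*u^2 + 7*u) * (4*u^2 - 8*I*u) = 4*u^5 - 32*I*u^4 - 20*u^3 - 56*I*u^2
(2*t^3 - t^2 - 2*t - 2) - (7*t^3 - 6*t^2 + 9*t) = -5*t^3 + 5*t^2 - 11*t - 2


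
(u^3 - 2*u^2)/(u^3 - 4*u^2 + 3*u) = u*(u - 2)/(u^2 - 4*u + 3)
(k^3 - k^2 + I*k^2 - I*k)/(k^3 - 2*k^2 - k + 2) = k*(k + I)/(k^2 - k - 2)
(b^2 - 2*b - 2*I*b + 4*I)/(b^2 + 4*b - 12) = (b - 2*I)/(b + 6)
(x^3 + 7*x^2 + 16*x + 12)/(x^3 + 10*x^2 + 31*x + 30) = (x + 2)/(x + 5)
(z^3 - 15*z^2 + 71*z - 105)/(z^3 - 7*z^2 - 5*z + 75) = (z^2 - 10*z + 21)/(z^2 - 2*z - 15)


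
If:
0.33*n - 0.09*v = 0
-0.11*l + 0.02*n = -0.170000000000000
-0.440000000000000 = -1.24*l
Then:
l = 0.35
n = -6.55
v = -24.01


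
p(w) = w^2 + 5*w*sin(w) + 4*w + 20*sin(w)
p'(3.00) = -23.94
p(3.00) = 25.94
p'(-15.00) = 12.53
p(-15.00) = 200.77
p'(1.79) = 6.17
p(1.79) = 38.62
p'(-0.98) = 6.30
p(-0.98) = -15.50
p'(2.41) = -11.69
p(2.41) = 36.86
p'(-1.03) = 5.30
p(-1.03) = -15.79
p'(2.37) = -10.60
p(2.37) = 37.31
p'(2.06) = -1.71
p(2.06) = 39.23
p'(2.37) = -10.60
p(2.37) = 37.31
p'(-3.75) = -1.67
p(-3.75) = -0.22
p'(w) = 5*w*cos(w) + 2*w + 5*sin(w) + 20*cos(w) + 4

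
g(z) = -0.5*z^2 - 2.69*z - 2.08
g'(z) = -1.0*z - 2.69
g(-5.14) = -1.46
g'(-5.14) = 2.45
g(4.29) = -22.82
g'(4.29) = -6.98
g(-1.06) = 0.21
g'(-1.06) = -1.63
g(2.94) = -14.31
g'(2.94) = -5.63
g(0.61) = -3.91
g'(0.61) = -3.30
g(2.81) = -13.59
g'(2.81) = -5.50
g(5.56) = -32.49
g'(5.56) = -8.25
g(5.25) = -29.98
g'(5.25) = -7.94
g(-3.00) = 1.49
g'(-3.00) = 0.31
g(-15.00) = -74.23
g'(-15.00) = 12.31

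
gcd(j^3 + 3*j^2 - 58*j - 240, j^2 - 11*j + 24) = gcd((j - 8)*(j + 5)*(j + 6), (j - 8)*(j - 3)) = j - 8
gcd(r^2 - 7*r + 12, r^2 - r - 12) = r - 4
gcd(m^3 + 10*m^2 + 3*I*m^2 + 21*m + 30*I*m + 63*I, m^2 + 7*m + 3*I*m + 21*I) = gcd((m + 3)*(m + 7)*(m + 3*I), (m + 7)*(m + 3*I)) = m^2 + m*(7 + 3*I) + 21*I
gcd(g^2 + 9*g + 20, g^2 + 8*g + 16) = g + 4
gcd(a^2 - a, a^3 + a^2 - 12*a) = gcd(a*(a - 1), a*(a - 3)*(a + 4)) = a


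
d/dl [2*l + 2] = 2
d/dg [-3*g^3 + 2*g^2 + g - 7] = -9*g^2 + 4*g + 1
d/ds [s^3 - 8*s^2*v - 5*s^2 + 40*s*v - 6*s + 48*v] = 3*s^2 - 16*s*v - 10*s + 40*v - 6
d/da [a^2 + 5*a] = 2*a + 5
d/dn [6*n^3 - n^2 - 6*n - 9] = 18*n^2 - 2*n - 6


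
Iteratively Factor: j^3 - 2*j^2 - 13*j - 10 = (j + 2)*(j^2 - 4*j - 5) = (j + 1)*(j + 2)*(j - 5)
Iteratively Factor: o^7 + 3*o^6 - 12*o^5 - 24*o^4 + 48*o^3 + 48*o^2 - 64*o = (o + 2)*(o^6 + o^5 - 14*o^4 + 4*o^3 + 40*o^2 - 32*o) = (o + 2)*(o + 4)*(o^5 - 3*o^4 - 2*o^3 + 12*o^2 - 8*o) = o*(o + 2)*(o + 4)*(o^4 - 3*o^3 - 2*o^2 + 12*o - 8) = o*(o - 2)*(o + 2)*(o + 4)*(o^3 - o^2 - 4*o + 4) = o*(o - 2)*(o - 1)*(o + 2)*(o + 4)*(o^2 - 4) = o*(o - 2)^2*(o - 1)*(o + 2)*(o + 4)*(o + 2)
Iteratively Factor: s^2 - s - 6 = (s - 3)*(s + 2)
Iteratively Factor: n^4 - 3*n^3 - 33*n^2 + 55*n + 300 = (n + 4)*(n^3 - 7*n^2 - 5*n + 75) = (n + 3)*(n + 4)*(n^2 - 10*n + 25) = (n - 5)*(n + 3)*(n + 4)*(n - 5)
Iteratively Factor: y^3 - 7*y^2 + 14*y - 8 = (y - 2)*(y^2 - 5*y + 4) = (y - 4)*(y - 2)*(y - 1)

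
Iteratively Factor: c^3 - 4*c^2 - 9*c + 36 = (c - 3)*(c^2 - c - 12) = (c - 4)*(c - 3)*(c + 3)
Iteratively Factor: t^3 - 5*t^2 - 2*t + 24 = (t - 3)*(t^2 - 2*t - 8) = (t - 4)*(t - 3)*(t + 2)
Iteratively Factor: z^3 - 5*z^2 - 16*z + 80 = (z + 4)*(z^2 - 9*z + 20) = (z - 4)*(z + 4)*(z - 5)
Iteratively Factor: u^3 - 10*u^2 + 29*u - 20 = (u - 5)*(u^2 - 5*u + 4) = (u - 5)*(u - 1)*(u - 4)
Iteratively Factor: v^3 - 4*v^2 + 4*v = (v - 2)*(v^2 - 2*v) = v*(v - 2)*(v - 2)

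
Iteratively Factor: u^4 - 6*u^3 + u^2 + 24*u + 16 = (u - 4)*(u^3 - 2*u^2 - 7*u - 4) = (u - 4)*(u + 1)*(u^2 - 3*u - 4) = (u - 4)^2*(u + 1)*(u + 1)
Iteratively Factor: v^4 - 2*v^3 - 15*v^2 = (v + 3)*(v^3 - 5*v^2) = v*(v + 3)*(v^2 - 5*v) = v*(v - 5)*(v + 3)*(v)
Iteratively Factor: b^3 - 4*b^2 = (b - 4)*(b^2) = b*(b - 4)*(b)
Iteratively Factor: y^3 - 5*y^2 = (y - 5)*(y^2) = y*(y - 5)*(y)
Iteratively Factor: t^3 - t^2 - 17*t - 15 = (t + 1)*(t^2 - 2*t - 15) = (t + 1)*(t + 3)*(t - 5)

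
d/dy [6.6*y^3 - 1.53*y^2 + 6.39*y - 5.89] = 19.8*y^2 - 3.06*y + 6.39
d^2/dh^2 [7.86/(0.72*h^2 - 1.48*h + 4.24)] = (-8.149248*h^2 + 16.751232*h + 7.86*(1.44*h - 1.48)*(2.88*h - 2.96) - 47.990016)/(0.72*h^2 - 1.48*h + 4.24)^3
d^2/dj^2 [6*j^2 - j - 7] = 12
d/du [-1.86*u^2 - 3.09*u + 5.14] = -3.72*u - 3.09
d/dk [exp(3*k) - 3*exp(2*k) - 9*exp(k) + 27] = 3*(exp(2*k) - 2*exp(k) - 3)*exp(k)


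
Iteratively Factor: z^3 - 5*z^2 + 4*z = (z - 4)*(z^2 - z) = z*(z - 4)*(z - 1)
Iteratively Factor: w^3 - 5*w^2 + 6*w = (w)*(w^2 - 5*w + 6) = w*(w - 2)*(w - 3)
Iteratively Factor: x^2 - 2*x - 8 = (x + 2)*(x - 4)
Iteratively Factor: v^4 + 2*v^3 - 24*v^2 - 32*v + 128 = (v + 4)*(v^3 - 2*v^2 - 16*v + 32) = (v - 2)*(v + 4)*(v^2 - 16) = (v - 2)*(v + 4)^2*(v - 4)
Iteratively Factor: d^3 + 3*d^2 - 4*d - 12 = (d - 2)*(d^2 + 5*d + 6) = (d - 2)*(d + 2)*(d + 3)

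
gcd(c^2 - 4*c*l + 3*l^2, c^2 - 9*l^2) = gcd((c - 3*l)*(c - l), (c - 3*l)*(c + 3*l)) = c - 3*l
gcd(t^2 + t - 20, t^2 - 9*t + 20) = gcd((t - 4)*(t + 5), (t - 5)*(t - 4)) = t - 4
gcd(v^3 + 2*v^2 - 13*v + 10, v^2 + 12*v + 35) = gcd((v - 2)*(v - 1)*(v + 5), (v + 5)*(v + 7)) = v + 5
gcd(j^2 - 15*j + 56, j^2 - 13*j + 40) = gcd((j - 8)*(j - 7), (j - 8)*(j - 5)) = j - 8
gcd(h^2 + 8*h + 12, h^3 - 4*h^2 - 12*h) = h + 2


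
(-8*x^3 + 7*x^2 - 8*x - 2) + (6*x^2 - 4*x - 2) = -8*x^3 + 13*x^2 - 12*x - 4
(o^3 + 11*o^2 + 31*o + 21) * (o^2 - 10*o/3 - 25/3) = o^5 + 23*o^4/3 - 14*o^3 - 174*o^2 - 985*o/3 - 175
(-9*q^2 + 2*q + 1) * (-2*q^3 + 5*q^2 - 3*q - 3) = 18*q^5 - 49*q^4 + 35*q^3 + 26*q^2 - 9*q - 3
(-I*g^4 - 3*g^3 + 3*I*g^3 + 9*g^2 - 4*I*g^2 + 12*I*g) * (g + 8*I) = -I*g^5 + 5*g^4 + 3*I*g^4 - 15*g^3 - 28*I*g^3 + 32*g^2 + 84*I*g^2 - 96*g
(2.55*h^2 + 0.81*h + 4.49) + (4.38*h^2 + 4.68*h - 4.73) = 6.93*h^2 + 5.49*h - 0.24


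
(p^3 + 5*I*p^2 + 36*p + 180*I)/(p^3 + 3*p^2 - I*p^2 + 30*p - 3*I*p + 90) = (p + 6*I)/(p + 3)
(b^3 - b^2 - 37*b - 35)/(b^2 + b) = b - 2 - 35/b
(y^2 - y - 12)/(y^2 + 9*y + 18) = (y - 4)/(y + 6)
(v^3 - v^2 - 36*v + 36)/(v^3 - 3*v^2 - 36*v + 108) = (v - 1)/(v - 3)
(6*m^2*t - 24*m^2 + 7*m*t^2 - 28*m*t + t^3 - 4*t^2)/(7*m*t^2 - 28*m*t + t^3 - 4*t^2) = (6*m^2 + 7*m*t + t^2)/(t*(7*m + t))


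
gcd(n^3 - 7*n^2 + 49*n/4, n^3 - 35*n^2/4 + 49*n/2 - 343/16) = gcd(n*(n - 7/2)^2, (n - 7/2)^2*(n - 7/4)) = n^2 - 7*n + 49/4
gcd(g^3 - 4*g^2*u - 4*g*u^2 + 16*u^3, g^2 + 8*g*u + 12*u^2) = g + 2*u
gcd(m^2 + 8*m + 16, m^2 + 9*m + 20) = m + 4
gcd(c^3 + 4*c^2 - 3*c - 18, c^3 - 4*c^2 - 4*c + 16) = c - 2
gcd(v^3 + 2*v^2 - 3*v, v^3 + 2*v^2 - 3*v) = v^3 + 2*v^2 - 3*v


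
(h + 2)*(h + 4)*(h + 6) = h^3 + 12*h^2 + 44*h + 48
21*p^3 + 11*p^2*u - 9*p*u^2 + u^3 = (-7*p + u)*(-3*p + u)*(p + u)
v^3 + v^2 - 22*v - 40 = (v - 5)*(v + 2)*(v + 4)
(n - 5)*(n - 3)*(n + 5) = n^3 - 3*n^2 - 25*n + 75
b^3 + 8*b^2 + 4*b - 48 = (b - 2)*(b + 4)*(b + 6)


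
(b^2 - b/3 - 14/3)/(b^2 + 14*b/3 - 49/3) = (b + 2)/(b + 7)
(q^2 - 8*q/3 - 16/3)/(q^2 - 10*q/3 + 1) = (3*q^2 - 8*q - 16)/(3*q^2 - 10*q + 3)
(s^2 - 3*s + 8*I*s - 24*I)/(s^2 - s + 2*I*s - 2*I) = (s^2 + s*(-3 + 8*I) - 24*I)/(s^2 + s*(-1 + 2*I) - 2*I)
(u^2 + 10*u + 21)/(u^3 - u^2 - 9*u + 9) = (u + 7)/(u^2 - 4*u + 3)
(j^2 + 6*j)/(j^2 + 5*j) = (j + 6)/(j + 5)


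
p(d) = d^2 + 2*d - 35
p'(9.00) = 20.00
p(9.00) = 64.00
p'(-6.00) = -10.00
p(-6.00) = -11.00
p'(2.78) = 7.56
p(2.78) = -21.71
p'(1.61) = 5.22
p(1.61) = -29.19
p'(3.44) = 8.88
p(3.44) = -16.29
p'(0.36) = 2.72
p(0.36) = -34.15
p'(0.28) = 2.56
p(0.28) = -34.36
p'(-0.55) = 0.90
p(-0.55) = -35.80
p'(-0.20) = 1.60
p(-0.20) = -35.36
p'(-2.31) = -2.62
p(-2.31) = -34.28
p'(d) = 2*d + 2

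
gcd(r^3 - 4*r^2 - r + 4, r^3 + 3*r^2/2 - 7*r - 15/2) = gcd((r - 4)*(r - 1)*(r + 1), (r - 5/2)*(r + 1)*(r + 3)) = r + 1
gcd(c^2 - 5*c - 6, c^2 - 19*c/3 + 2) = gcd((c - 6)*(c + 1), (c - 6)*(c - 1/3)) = c - 6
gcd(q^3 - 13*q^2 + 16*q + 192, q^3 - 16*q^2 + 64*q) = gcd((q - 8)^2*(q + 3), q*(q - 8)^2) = q^2 - 16*q + 64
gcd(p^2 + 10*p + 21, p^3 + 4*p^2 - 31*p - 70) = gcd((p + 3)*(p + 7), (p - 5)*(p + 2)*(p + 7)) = p + 7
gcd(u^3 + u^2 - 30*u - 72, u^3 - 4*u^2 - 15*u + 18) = u^2 - 3*u - 18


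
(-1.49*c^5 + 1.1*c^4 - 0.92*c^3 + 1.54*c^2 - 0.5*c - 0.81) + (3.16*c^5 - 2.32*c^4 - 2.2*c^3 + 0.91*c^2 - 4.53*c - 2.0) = 1.67*c^5 - 1.22*c^4 - 3.12*c^3 + 2.45*c^2 - 5.03*c - 2.81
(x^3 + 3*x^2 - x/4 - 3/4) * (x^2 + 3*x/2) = x^5 + 9*x^4/2 + 17*x^3/4 - 9*x^2/8 - 9*x/8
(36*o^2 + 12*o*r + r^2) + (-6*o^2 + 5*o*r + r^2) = 30*o^2 + 17*o*r + 2*r^2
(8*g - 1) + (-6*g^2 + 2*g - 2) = -6*g^2 + 10*g - 3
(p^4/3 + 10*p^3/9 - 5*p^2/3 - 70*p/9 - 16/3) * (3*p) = p^5 + 10*p^4/3 - 5*p^3 - 70*p^2/3 - 16*p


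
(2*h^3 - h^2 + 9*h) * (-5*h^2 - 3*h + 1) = -10*h^5 - h^4 - 40*h^3 - 28*h^2 + 9*h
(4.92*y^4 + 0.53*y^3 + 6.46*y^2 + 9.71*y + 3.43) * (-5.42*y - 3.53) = -26.6664*y^5 - 20.2402*y^4 - 36.8841*y^3 - 75.432*y^2 - 52.8669*y - 12.1079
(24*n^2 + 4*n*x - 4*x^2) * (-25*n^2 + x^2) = -600*n^4 - 100*n^3*x + 124*n^2*x^2 + 4*n*x^3 - 4*x^4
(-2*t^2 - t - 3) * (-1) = 2*t^2 + t + 3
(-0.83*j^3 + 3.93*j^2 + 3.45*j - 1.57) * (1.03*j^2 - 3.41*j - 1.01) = -0.8549*j^5 + 6.8782*j^4 - 9.0095*j^3 - 17.3509*j^2 + 1.8692*j + 1.5857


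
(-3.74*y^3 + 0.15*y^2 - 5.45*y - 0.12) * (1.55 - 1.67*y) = 6.2458*y^4 - 6.0475*y^3 + 9.334*y^2 - 8.2471*y - 0.186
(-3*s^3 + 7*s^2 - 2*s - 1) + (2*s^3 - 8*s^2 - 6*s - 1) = -s^3 - s^2 - 8*s - 2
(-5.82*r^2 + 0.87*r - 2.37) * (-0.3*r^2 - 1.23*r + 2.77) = 1.746*r^4 + 6.8976*r^3 - 16.4805*r^2 + 5.325*r - 6.5649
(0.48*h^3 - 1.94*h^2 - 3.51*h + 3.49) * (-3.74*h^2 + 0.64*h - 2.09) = -1.7952*h^5 + 7.5628*h^4 + 10.8826*h^3 - 11.2444*h^2 + 9.5695*h - 7.2941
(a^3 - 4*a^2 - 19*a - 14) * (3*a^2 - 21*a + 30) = 3*a^5 - 33*a^4 + 57*a^3 + 237*a^2 - 276*a - 420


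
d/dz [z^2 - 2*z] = 2*z - 2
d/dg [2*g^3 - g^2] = 2*g*(3*g - 1)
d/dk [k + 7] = 1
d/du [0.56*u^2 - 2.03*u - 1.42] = 1.12*u - 2.03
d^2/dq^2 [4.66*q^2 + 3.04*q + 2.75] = 9.32000000000000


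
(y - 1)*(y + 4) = y^2 + 3*y - 4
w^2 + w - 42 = (w - 6)*(w + 7)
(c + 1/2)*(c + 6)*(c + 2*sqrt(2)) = c^3 + 2*sqrt(2)*c^2 + 13*c^2/2 + 3*c + 13*sqrt(2)*c + 6*sqrt(2)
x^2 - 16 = (x - 4)*(x + 4)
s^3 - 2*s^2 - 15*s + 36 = (s - 3)^2*(s + 4)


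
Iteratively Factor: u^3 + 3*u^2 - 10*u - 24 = (u + 2)*(u^2 + u - 12) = (u - 3)*(u + 2)*(u + 4)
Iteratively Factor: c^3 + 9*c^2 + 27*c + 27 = (c + 3)*(c^2 + 6*c + 9) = (c + 3)^2*(c + 3)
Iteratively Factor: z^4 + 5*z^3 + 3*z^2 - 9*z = (z - 1)*(z^3 + 6*z^2 + 9*z) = (z - 1)*(z + 3)*(z^2 + 3*z) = z*(z - 1)*(z + 3)*(z + 3)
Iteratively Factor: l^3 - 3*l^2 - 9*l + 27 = (l - 3)*(l^2 - 9) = (l - 3)*(l + 3)*(l - 3)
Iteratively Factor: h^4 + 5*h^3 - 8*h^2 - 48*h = (h - 3)*(h^3 + 8*h^2 + 16*h) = (h - 3)*(h + 4)*(h^2 + 4*h) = h*(h - 3)*(h + 4)*(h + 4)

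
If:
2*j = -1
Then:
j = -1/2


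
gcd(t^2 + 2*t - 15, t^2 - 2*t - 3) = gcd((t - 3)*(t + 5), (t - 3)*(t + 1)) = t - 3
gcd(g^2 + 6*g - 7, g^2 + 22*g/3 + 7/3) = g + 7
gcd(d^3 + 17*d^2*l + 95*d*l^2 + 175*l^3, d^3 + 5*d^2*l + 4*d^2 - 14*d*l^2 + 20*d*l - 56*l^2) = d + 7*l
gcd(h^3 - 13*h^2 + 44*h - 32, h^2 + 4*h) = 1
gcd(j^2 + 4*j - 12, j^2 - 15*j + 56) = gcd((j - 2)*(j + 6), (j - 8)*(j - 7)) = 1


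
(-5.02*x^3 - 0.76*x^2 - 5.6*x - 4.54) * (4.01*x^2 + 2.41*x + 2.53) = -20.1302*x^5 - 15.1458*x^4 - 36.9882*x^3 - 33.6242*x^2 - 25.1094*x - 11.4862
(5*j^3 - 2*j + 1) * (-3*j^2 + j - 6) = -15*j^5 + 5*j^4 - 24*j^3 - 5*j^2 + 13*j - 6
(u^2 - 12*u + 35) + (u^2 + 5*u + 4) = 2*u^2 - 7*u + 39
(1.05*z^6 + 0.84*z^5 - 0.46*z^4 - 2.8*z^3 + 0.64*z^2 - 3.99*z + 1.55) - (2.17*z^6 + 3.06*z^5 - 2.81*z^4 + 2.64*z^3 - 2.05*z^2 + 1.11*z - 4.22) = -1.12*z^6 - 2.22*z^5 + 2.35*z^4 - 5.44*z^3 + 2.69*z^2 - 5.1*z + 5.77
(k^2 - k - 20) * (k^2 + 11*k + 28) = k^4 + 10*k^3 - 3*k^2 - 248*k - 560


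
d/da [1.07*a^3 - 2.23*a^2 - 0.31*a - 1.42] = 3.21*a^2 - 4.46*a - 0.31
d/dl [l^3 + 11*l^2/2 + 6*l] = 3*l^2 + 11*l + 6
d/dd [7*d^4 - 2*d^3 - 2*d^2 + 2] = 2*d*(14*d^2 - 3*d - 2)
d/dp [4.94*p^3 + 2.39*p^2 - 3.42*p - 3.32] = 14.82*p^2 + 4.78*p - 3.42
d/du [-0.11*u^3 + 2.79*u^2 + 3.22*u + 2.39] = -0.33*u^2 + 5.58*u + 3.22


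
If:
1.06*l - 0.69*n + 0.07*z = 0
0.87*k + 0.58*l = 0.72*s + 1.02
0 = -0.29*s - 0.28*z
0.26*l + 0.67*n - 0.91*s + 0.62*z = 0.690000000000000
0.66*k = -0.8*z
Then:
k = 0.81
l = 1.35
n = 2.00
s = 0.64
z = -0.67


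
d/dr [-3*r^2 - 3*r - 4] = -6*r - 3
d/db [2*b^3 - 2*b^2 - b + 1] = 6*b^2 - 4*b - 1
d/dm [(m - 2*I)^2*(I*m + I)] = I*(m - 2*I)*(3*m + 2 - 2*I)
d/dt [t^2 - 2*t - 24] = 2*t - 2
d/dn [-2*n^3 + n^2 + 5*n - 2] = -6*n^2 + 2*n + 5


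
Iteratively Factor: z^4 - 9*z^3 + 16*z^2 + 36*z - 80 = (z - 2)*(z^3 - 7*z^2 + 2*z + 40) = (z - 5)*(z - 2)*(z^2 - 2*z - 8) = (z - 5)*(z - 2)*(z + 2)*(z - 4)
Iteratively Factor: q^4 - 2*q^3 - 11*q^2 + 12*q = (q - 4)*(q^3 + 2*q^2 - 3*q) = q*(q - 4)*(q^2 + 2*q - 3) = q*(q - 4)*(q - 1)*(q + 3)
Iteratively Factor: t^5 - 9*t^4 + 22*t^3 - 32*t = (t - 2)*(t^4 - 7*t^3 + 8*t^2 + 16*t) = t*(t - 2)*(t^3 - 7*t^2 + 8*t + 16) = t*(t - 4)*(t - 2)*(t^2 - 3*t - 4) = t*(t - 4)^2*(t - 2)*(t + 1)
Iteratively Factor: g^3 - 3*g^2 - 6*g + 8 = (g - 4)*(g^2 + g - 2) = (g - 4)*(g - 1)*(g + 2)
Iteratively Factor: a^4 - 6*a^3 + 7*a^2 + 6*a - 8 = (a - 4)*(a^3 - 2*a^2 - a + 2) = (a - 4)*(a + 1)*(a^2 - 3*a + 2) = (a - 4)*(a - 1)*(a + 1)*(a - 2)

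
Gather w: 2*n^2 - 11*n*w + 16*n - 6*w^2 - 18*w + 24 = 2*n^2 + 16*n - 6*w^2 + w*(-11*n - 18) + 24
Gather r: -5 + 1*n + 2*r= n + 2*r - 5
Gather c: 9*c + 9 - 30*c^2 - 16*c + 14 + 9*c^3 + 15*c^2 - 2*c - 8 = 9*c^3 - 15*c^2 - 9*c + 15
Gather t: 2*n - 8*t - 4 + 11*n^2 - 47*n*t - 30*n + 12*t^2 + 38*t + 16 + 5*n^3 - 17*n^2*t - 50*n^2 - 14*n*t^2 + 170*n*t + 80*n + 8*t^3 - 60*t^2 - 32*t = 5*n^3 - 39*n^2 + 52*n + 8*t^3 + t^2*(-14*n - 48) + t*(-17*n^2 + 123*n - 2) + 12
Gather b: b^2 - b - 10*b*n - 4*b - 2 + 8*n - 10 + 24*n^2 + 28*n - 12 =b^2 + b*(-10*n - 5) + 24*n^2 + 36*n - 24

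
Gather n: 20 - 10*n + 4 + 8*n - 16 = 8 - 2*n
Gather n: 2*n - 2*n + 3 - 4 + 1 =0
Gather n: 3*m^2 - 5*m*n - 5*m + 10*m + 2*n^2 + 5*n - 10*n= 3*m^2 + 5*m + 2*n^2 + n*(-5*m - 5)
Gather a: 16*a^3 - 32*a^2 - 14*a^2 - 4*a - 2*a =16*a^3 - 46*a^2 - 6*a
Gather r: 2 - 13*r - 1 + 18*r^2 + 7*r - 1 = 18*r^2 - 6*r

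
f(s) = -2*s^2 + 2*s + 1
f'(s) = 2 - 4*s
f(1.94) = -2.65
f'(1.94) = -5.76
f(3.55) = -17.10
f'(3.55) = -12.20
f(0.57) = 1.49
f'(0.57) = -0.28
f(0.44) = 1.49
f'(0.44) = 0.24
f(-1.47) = -6.26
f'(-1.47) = 7.88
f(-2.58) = -17.47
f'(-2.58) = 12.32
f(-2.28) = -13.96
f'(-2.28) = 11.12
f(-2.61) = -17.84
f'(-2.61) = 12.44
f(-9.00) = -179.00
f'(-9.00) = 38.00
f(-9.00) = -179.00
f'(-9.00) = 38.00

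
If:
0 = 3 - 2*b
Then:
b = 3/2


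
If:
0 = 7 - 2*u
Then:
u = 7/2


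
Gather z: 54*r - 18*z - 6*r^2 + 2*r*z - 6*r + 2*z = -6*r^2 + 48*r + z*(2*r - 16)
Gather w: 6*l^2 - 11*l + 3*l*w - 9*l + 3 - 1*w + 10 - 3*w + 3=6*l^2 - 20*l + w*(3*l - 4) + 16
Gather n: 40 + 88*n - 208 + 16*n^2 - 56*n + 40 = 16*n^2 + 32*n - 128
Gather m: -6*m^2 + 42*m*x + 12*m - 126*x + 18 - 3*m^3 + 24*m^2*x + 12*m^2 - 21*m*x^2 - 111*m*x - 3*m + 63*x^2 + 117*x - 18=-3*m^3 + m^2*(24*x + 6) + m*(-21*x^2 - 69*x + 9) + 63*x^2 - 9*x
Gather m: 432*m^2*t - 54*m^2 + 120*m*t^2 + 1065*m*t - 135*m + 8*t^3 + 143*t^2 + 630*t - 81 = m^2*(432*t - 54) + m*(120*t^2 + 1065*t - 135) + 8*t^3 + 143*t^2 + 630*t - 81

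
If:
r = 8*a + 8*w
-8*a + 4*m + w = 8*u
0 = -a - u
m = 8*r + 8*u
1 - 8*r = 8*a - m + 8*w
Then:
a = 257/2320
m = 7/290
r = 33/290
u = -257/2320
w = -14/145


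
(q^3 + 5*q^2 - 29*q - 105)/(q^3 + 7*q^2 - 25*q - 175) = (q + 3)/(q + 5)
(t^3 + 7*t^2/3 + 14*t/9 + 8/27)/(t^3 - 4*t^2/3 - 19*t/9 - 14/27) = (3*t + 4)/(3*t - 7)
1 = 1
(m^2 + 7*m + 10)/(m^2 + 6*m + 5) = (m + 2)/(m + 1)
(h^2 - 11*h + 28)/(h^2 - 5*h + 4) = (h - 7)/(h - 1)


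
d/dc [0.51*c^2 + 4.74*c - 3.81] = 1.02*c + 4.74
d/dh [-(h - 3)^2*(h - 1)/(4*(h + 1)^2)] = (h - 3)*((5 - 3*h)*(h + 1) + 2*(h - 3)*(h - 1))/(4*(h + 1)^3)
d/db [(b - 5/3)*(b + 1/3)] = 2*b - 4/3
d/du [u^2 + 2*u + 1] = 2*u + 2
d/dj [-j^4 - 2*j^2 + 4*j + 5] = -4*j^3 - 4*j + 4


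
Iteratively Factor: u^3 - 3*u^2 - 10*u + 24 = (u + 3)*(u^2 - 6*u + 8) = (u - 4)*(u + 3)*(u - 2)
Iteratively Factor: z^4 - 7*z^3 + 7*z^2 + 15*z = (z)*(z^3 - 7*z^2 + 7*z + 15) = z*(z - 5)*(z^2 - 2*z - 3) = z*(z - 5)*(z + 1)*(z - 3)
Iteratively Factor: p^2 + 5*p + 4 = (p + 4)*(p + 1)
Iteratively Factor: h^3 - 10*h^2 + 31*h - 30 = (h - 5)*(h^2 - 5*h + 6) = (h - 5)*(h - 3)*(h - 2)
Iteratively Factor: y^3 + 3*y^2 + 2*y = (y)*(y^2 + 3*y + 2) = y*(y + 2)*(y + 1)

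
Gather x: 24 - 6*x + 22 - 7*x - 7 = 39 - 13*x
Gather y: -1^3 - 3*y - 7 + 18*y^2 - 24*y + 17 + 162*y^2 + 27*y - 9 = 180*y^2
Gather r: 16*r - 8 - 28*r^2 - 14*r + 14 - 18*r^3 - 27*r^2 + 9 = -18*r^3 - 55*r^2 + 2*r + 15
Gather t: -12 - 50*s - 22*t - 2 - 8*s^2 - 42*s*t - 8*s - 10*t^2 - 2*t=-8*s^2 - 58*s - 10*t^2 + t*(-42*s - 24) - 14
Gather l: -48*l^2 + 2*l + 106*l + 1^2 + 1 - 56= -48*l^2 + 108*l - 54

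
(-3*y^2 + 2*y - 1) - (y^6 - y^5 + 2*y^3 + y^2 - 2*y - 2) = -y^6 + y^5 - 2*y^3 - 4*y^2 + 4*y + 1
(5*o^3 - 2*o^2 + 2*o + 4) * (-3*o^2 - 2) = -15*o^5 + 6*o^4 - 16*o^3 - 8*o^2 - 4*o - 8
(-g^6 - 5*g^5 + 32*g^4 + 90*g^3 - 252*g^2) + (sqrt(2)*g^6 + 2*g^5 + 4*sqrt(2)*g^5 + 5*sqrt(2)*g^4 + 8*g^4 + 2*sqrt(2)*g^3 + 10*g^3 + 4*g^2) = -g^6 + sqrt(2)*g^6 - 3*g^5 + 4*sqrt(2)*g^5 + 5*sqrt(2)*g^4 + 40*g^4 + 2*sqrt(2)*g^3 + 100*g^3 - 248*g^2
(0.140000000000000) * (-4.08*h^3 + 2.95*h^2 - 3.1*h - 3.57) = -0.5712*h^3 + 0.413*h^2 - 0.434*h - 0.4998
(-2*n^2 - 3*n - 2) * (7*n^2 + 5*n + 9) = -14*n^4 - 31*n^3 - 47*n^2 - 37*n - 18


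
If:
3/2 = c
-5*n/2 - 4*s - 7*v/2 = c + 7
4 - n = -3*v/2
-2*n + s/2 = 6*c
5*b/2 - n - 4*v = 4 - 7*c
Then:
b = -7423/625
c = 3/2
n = -427/125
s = 542/125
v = -618/125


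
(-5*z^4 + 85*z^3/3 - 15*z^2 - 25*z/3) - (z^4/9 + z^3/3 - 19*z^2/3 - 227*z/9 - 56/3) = -46*z^4/9 + 28*z^3 - 26*z^2/3 + 152*z/9 + 56/3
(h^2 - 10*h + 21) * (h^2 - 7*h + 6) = h^4 - 17*h^3 + 97*h^2 - 207*h + 126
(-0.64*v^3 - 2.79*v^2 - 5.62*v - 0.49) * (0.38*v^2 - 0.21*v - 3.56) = -0.2432*v^5 - 0.9258*v^4 + 0.7287*v^3 + 10.9264*v^2 + 20.1101*v + 1.7444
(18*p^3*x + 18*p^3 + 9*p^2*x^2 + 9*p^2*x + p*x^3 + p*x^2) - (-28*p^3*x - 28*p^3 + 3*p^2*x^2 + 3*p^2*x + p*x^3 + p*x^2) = 46*p^3*x + 46*p^3 + 6*p^2*x^2 + 6*p^2*x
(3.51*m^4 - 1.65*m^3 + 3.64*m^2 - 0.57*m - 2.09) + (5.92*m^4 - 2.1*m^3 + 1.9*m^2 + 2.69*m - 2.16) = 9.43*m^4 - 3.75*m^3 + 5.54*m^2 + 2.12*m - 4.25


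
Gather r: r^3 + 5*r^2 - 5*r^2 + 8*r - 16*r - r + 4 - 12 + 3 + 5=r^3 - 9*r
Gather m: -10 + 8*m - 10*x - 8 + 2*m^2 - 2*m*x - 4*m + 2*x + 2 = 2*m^2 + m*(4 - 2*x) - 8*x - 16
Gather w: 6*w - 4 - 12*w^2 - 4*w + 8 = -12*w^2 + 2*w + 4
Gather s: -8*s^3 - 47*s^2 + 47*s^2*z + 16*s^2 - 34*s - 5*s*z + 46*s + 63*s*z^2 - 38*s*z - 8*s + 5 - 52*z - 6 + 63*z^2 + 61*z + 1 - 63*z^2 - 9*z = -8*s^3 + s^2*(47*z - 31) + s*(63*z^2 - 43*z + 4)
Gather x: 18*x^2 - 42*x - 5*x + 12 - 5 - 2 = 18*x^2 - 47*x + 5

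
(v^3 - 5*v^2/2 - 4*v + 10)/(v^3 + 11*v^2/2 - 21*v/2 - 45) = (2*v^3 - 5*v^2 - 8*v + 20)/(2*v^3 + 11*v^2 - 21*v - 90)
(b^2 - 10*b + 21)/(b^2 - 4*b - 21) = (b - 3)/(b + 3)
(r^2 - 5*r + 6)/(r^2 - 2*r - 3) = (r - 2)/(r + 1)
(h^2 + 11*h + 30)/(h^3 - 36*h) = (h + 5)/(h*(h - 6))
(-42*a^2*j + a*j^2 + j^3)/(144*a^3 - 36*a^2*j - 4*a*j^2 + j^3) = j*(-7*a - j)/(24*a^2 - 2*a*j - j^2)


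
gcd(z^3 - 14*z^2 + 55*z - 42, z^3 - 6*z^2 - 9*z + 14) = z^2 - 8*z + 7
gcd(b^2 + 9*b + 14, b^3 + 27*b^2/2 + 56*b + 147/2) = b + 7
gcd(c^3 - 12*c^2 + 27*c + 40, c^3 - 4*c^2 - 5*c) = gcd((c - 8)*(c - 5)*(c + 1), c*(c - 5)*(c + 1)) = c^2 - 4*c - 5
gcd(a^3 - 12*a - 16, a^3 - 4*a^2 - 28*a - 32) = a^2 + 4*a + 4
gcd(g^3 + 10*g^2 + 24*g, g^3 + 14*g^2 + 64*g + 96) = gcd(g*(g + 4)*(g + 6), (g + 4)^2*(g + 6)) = g^2 + 10*g + 24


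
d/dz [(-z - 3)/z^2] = (z + 6)/z^3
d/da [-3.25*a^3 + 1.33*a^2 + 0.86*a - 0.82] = -9.75*a^2 + 2.66*a + 0.86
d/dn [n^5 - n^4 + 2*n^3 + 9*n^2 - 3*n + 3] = 5*n^4 - 4*n^3 + 6*n^2 + 18*n - 3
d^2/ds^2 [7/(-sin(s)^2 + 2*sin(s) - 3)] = 14*(2*sin(s)^4 - 3*sin(s)^3 - 7*sin(s)^2 + 9*sin(s) - 1)/(sin(s)^2 - 2*sin(s) + 3)^3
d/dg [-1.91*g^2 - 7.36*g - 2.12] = -3.82*g - 7.36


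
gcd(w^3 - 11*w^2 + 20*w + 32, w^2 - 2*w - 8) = w - 4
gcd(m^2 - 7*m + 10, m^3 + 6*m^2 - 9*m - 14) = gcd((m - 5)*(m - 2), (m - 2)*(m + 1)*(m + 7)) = m - 2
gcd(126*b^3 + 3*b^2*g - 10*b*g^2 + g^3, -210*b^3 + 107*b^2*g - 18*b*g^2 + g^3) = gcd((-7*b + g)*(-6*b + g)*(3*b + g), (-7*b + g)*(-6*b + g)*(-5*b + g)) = 42*b^2 - 13*b*g + g^2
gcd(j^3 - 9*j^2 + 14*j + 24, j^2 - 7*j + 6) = j - 6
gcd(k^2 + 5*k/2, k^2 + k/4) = k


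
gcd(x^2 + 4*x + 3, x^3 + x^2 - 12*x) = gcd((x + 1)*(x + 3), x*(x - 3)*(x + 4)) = 1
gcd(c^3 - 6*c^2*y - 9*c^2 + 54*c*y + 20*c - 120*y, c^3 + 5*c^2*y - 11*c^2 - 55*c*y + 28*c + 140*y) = c - 4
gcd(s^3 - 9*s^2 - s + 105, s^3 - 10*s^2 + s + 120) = s^2 - 2*s - 15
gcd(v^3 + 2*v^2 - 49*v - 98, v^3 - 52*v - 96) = v + 2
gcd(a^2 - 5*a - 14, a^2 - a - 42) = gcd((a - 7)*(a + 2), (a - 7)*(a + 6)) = a - 7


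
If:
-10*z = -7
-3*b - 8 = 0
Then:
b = -8/3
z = 7/10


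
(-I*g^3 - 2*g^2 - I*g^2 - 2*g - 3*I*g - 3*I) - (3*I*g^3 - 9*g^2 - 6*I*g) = -4*I*g^3 + 7*g^2 - I*g^2 - 2*g + 3*I*g - 3*I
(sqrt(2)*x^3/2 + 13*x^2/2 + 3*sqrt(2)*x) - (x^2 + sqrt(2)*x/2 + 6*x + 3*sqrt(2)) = sqrt(2)*x^3/2 + 11*x^2/2 - 6*x + 5*sqrt(2)*x/2 - 3*sqrt(2)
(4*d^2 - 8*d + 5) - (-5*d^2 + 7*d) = 9*d^2 - 15*d + 5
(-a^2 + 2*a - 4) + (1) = -a^2 + 2*a - 3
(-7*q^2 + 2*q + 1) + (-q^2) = -8*q^2 + 2*q + 1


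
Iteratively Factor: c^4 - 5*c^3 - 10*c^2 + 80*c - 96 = (c - 2)*(c^3 - 3*c^2 - 16*c + 48) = (c - 3)*(c - 2)*(c^2 - 16) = (c - 4)*(c - 3)*(c - 2)*(c + 4)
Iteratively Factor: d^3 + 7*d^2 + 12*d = (d + 4)*(d^2 + 3*d) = d*(d + 4)*(d + 3)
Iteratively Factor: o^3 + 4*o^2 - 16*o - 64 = (o + 4)*(o^2 - 16) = (o - 4)*(o + 4)*(o + 4)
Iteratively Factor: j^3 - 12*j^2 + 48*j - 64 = (j - 4)*(j^2 - 8*j + 16) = (j - 4)^2*(j - 4)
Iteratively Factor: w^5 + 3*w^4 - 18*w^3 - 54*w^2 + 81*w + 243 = (w + 3)*(w^4 - 18*w^2 + 81) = (w + 3)^2*(w^3 - 3*w^2 - 9*w + 27) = (w + 3)^3*(w^2 - 6*w + 9) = (w - 3)*(w + 3)^3*(w - 3)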